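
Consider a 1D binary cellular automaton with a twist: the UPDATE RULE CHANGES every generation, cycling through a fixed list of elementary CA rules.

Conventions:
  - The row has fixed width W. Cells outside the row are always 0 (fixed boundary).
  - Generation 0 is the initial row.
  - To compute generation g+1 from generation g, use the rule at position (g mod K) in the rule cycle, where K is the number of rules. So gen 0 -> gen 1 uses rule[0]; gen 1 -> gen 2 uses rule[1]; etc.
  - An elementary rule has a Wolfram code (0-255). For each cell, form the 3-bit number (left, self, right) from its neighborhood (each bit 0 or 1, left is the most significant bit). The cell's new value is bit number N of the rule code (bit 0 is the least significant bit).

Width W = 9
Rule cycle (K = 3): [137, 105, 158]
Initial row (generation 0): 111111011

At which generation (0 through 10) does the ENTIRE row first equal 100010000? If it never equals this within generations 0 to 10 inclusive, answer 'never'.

Answer: 2

Derivation:
Gen 0: 111111011
Gen 1 (rule 137): 111110010
Gen 2 (rule 105): 100010000
Gen 3 (rule 158): 110111000
Gen 4 (rule 137): 100110011
Gen 5 (rule 105): 000110011
Gen 6 (rule 158): 001101110
Gen 7 (rule 137): 101001100
Gen 8 (rule 105): 010001101
Gen 9 (rule 158): 111011001
Gen 10 (rule 137): 110010000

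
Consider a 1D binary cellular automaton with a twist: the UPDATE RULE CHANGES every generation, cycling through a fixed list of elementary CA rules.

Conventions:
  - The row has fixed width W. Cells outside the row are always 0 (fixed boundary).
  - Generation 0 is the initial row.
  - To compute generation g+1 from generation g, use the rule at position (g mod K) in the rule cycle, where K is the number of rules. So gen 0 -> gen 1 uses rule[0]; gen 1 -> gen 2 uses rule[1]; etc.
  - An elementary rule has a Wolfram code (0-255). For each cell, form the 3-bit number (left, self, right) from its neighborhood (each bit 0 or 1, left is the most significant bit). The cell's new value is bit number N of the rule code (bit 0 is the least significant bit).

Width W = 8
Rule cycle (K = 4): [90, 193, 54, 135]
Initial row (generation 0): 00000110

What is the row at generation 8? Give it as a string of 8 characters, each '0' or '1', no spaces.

Answer: 11011001

Derivation:
Gen 0: 00000110
Gen 1 (rule 90): 00001111
Gen 2 (rule 193): 11100111
Gen 3 (rule 54): 00011000
Gen 4 (rule 135): 11100011
Gen 5 (rule 90): 10110111
Gen 6 (rule 193): 00010011
Gen 7 (rule 54): 00111100
Gen 8 (rule 135): 11011001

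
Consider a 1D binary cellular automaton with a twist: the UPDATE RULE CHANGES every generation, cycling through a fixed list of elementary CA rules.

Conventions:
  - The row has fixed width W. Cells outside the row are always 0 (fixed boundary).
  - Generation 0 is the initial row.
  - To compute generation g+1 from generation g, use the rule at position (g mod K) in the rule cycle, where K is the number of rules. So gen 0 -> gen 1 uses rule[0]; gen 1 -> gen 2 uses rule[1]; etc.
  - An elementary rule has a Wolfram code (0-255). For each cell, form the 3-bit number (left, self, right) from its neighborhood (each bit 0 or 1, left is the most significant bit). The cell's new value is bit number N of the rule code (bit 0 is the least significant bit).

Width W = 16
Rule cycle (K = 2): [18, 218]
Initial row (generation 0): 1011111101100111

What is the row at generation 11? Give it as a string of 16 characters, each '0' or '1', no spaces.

Answer: 0100000001100010

Derivation:
Gen 0: 1011111101100111
Gen 1 (rule 18): 0000000000011000
Gen 2 (rule 218): 0000000000111100
Gen 3 (rule 18): 0000000001000010
Gen 4 (rule 218): 0000000010100101
Gen 5 (rule 18): 0000000100011000
Gen 6 (rule 218): 0000001010111100
Gen 7 (rule 18): 0000010000000010
Gen 8 (rule 218): 0000101000000101
Gen 9 (rule 18): 0001000100001000
Gen 10 (rule 218): 0010101010010100
Gen 11 (rule 18): 0100000001100010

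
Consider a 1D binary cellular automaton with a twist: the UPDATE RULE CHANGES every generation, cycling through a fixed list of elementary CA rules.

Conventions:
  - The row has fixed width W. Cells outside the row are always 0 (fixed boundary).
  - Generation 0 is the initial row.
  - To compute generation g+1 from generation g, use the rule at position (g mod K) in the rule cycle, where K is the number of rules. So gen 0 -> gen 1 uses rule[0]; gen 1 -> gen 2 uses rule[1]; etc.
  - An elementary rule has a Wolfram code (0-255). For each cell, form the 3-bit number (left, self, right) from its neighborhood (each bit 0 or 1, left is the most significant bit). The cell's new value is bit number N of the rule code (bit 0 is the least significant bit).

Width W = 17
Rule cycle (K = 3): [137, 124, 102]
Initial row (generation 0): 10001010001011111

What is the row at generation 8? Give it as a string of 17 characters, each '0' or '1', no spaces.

Gen 0: 10001010001011111
Gen 1 (rule 137): 00100000100011110
Gen 2 (rule 124): 00110000110010011
Gen 3 (rule 102): 01010001010110101
Gen 4 (rule 137): 00000100000100000
Gen 5 (rule 124): 00000110000110000
Gen 6 (rule 102): 00001010001010000
Gen 7 (rule 137): 11100000100000111
Gen 8 (rule 124): 10110000110000101

Answer: 10110000110000101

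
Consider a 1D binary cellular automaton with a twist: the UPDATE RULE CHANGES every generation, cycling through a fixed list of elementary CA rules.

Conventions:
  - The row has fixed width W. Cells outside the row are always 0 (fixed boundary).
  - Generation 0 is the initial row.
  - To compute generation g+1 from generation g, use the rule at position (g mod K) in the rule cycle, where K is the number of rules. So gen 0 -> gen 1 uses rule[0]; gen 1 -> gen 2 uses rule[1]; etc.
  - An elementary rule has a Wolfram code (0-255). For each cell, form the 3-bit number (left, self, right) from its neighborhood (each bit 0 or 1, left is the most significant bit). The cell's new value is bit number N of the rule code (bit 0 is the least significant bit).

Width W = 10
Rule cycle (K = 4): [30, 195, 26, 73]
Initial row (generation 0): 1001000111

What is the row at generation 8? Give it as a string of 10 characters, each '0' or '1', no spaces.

Answer: 0000000000

Derivation:
Gen 0: 1001000111
Gen 1 (rule 30): 1111101100
Gen 2 (rule 195): 0111100101
Gen 3 (rule 26): 1100011000
Gen 4 (rule 73): 1101011011
Gen 5 (rule 30): 1001010010
Gen 6 (rule 195): 0010000100
Gen 7 (rule 26): 0101001010
Gen 8 (rule 73): 0000000000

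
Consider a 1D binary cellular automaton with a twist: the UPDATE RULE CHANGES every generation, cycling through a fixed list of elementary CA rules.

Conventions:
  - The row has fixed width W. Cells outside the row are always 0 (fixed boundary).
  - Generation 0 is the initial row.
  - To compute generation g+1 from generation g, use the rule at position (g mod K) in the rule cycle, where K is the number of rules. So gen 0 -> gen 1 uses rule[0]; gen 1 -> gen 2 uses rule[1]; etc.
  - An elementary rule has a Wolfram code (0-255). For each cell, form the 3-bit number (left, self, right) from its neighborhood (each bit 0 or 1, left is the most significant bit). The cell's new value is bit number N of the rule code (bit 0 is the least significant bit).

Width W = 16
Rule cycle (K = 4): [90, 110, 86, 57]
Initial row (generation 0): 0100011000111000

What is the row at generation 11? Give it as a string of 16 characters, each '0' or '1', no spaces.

Gen 0: 0100011000111000
Gen 1 (rule 90): 1010111101101100
Gen 2 (rule 110): 1111100111111100
Gen 3 (rule 86): 0000111000000110
Gen 4 (rule 57): 1110100111110101
Gen 5 (rule 90): 1010011100010000
Gen 6 (rule 110): 1110110100110000
Gen 7 (rule 86): 0010010111011000
Gen 8 (rule 57): 1001001100110111
Gen 9 (rule 90): 0110111111110101
Gen 10 (rule 110): 1111100000011111
Gen 11 (rule 86): 0000110000100001

Answer: 0000110000100001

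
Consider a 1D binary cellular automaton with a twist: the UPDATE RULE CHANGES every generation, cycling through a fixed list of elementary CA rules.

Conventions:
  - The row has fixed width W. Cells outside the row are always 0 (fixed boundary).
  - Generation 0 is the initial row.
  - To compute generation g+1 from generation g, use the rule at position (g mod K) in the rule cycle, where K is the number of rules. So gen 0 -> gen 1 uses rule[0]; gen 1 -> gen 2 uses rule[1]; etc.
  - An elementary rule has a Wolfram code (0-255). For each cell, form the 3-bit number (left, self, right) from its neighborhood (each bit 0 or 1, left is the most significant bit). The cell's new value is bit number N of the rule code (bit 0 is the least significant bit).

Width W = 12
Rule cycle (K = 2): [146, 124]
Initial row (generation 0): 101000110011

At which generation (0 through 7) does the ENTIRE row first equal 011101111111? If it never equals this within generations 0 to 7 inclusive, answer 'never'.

Answer: 6

Derivation:
Gen 0: 101000110011
Gen 1 (rule 146): 000101001100
Gen 2 (rule 124): 000111101110
Gen 3 (rule 146): 001011000101
Gen 4 (rule 124): 001111100111
Gen 5 (rule 146): 010111011010
Gen 6 (rule 124): 011101111111
Gen 7 (rule 146): 101000111110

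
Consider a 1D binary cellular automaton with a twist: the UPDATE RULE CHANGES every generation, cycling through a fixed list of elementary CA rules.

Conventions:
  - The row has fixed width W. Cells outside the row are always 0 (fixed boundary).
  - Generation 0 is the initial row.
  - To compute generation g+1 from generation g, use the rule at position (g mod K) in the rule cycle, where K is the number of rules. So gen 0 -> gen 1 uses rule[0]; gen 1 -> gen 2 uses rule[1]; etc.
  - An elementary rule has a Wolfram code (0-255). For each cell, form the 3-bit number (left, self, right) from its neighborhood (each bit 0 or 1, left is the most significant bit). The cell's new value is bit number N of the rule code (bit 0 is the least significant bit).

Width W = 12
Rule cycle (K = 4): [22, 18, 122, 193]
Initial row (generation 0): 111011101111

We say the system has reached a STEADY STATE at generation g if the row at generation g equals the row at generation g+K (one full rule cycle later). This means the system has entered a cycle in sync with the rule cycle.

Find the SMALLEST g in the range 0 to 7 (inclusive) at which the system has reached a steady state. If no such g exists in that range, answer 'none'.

Gen 0: 111011101111
Gen 1 (rule 22): 000000000000
Gen 2 (rule 18): 000000000000
Gen 3 (rule 122): 000000000000
Gen 4 (rule 193): 111111111111
Gen 5 (rule 22): 000000000000
Gen 6 (rule 18): 000000000000
Gen 7 (rule 122): 000000000000
Gen 8 (rule 193): 111111111111
Gen 9 (rule 22): 000000000000
Gen 10 (rule 18): 000000000000
Gen 11 (rule 122): 000000000000

Answer: 1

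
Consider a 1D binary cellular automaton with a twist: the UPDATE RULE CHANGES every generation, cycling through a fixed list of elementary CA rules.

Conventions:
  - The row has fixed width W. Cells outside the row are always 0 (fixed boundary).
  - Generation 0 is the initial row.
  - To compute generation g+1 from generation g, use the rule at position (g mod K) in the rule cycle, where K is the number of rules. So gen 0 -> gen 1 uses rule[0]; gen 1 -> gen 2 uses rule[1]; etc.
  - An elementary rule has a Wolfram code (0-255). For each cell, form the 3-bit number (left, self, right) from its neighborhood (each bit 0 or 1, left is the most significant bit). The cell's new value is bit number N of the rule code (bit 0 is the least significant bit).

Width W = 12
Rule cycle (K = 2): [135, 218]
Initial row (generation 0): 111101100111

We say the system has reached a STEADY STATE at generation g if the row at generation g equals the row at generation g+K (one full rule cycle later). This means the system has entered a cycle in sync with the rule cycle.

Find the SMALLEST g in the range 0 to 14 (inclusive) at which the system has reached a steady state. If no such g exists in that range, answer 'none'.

Answer: 10

Derivation:
Gen 0: 111101100111
Gen 1 (rule 135): 011000001010
Gen 2 (rule 218): 111100010001
Gen 3 (rule 135): 011001110111
Gen 4 (rule 218): 111111110111
Gen 5 (rule 135): 011111100010
Gen 6 (rule 218): 111111110101
Gen 7 (rule 135): 011111100101
Gen 8 (rule 218): 111111111000
Gen 9 (rule 135): 011111110011
Gen 10 (rule 218): 111111111111
Gen 11 (rule 135): 011111111110
Gen 12 (rule 218): 111111111111
Gen 13 (rule 135): 011111111110
Gen 14 (rule 218): 111111111111
Gen 15 (rule 135): 011111111110
Gen 16 (rule 218): 111111111111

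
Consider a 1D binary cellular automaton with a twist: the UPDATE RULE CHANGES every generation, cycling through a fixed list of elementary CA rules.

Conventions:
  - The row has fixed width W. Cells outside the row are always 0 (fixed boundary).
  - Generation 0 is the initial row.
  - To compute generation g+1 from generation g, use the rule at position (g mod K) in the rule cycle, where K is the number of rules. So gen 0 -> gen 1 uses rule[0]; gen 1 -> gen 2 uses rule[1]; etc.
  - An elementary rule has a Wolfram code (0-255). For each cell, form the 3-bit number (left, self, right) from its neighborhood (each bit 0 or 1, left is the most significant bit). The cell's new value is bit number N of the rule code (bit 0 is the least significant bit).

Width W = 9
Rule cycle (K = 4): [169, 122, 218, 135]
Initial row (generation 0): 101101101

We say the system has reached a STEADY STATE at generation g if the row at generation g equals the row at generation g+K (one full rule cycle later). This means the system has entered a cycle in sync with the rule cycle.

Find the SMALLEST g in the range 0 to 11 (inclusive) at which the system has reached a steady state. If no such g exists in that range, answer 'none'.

Answer: 3

Derivation:
Gen 0: 101101101
Gen 1 (rule 169): 011011010
Gen 2 (rule 122): 111111101
Gen 3 (rule 218): 111111100
Gen 4 (rule 135): 011111001
Gen 5 (rule 169): 011110000
Gen 6 (rule 122): 110011000
Gen 7 (rule 218): 111111100
Gen 8 (rule 135): 011111001
Gen 9 (rule 169): 011110000
Gen 10 (rule 122): 110011000
Gen 11 (rule 218): 111111100
Gen 12 (rule 135): 011111001
Gen 13 (rule 169): 011110000
Gen 14 (rule 122): 110011000
Gen 15 (rule 218): 111111100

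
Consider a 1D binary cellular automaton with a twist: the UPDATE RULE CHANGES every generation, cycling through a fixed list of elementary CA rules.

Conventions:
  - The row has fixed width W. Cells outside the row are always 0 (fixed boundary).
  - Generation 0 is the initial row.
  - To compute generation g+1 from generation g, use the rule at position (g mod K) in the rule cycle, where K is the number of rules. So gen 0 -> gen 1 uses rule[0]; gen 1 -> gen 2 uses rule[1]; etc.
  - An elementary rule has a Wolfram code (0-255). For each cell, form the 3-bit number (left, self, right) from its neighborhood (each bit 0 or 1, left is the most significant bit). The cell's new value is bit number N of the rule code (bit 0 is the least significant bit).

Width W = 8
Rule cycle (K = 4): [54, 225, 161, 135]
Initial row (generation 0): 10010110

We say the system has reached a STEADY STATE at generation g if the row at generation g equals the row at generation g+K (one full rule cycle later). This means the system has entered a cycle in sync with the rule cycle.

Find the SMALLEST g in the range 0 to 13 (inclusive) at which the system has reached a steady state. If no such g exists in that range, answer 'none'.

Answer: none

Derivation:
Gen 0: 10010110
Gen 1 (rule 54): 11111001
Gen 2 (rule 225): 01111000
Gen 3 (rule 161): 00110011
Gen 4 (rule 135): 11000100
Gen 5 (rule 54): 00101110
Gen 6 (rule 225): 10010110
Gen 7 (rule 161): 00001000
Gen 8 (rule 135): 11111011
Gen 9 (rule 54): 00000100
Gen 10 (rule 225): 11110001
Gen 11 (rule 161): 01100100
Gen 12 (rule 135): 10001101
Gen 13 (rule 54): 11010011
Gen 14 (rule 225): 01100001
Gen 15 (rule 161): 00001100
Gen 16 (rule 135): 11110001
Gen 17 (rule 54): 00001011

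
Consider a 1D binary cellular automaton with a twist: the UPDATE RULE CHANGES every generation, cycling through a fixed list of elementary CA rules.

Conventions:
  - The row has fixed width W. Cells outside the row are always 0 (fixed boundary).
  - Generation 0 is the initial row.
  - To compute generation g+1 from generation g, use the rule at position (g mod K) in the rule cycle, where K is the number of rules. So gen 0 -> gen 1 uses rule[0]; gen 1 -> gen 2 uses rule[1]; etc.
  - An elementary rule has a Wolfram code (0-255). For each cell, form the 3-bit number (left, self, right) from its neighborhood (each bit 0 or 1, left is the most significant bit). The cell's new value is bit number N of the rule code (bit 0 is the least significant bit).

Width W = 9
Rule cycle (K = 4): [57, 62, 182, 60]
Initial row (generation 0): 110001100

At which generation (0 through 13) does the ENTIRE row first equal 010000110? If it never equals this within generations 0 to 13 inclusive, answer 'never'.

Answer: 5

Derivation:
Gen 0: 110001100
Gen 1 (rule 57): 101101011
Gen 2 (rule 62): 111011110
Gen 3 (rule 182): 010101101
Gen 4 (rule 60): 011111011
Gen 5 (rule 57): 010000110
Gen 6 (rule 62): 111001101
Gen 7 (rule 182): 010110011
Gen 8 (rule 60): 011101010
Gen 9 (rule 57): 010010101
Gen 10 (rule 62): 111111111
Gen 11 (rule 182): 011111110
Gen 12 (rule 60): 010000001
Gen 13 (rule 57): 001111100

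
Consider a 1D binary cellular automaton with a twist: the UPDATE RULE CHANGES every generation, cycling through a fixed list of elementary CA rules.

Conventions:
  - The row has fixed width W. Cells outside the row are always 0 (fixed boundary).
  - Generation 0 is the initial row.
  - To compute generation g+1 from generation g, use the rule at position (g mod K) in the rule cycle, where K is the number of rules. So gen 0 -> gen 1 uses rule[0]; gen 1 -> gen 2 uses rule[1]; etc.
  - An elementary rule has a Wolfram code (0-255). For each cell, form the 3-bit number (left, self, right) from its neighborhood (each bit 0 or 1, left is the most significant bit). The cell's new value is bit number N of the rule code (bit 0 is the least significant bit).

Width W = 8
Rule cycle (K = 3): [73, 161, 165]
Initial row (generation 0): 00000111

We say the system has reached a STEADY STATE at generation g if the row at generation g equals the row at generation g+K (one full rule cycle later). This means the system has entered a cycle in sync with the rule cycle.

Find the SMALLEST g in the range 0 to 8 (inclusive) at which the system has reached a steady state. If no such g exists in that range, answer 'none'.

Answer: 7

Derivation:
Gen 0: 00000111
Gen 1 (rule 73): 11110101
Gen 2 (rule 161): 01101010
Gen 3 (rule 165): 00011110
Gen 4 (rule 73): 11010010
Gen 5 (rule 161): 00100000
Gen 6 (rule 165): 10101111
Gen 7 (rule 73): 00001001
Gen 8 (rule 161): 11100000
Gen 9 (rule 165): 01001111
Gen 10 (rule 73): 00001001
Gen 11 (rule 161): 11100000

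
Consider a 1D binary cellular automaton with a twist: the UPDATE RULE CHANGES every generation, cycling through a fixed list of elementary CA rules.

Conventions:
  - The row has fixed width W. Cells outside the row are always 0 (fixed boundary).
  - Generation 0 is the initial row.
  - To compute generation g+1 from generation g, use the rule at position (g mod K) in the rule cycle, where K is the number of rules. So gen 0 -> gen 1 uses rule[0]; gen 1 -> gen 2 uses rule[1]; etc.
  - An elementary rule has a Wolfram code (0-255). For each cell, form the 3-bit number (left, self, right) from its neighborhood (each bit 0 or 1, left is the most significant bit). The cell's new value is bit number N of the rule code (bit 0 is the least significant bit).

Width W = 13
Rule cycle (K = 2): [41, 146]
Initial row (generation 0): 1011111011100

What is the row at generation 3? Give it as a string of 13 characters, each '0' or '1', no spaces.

Gen 0: 1011111011100
Gen 1 (rule 41): 0110000110001
Gen 2 (rule 146): 1001001001010
Gen 3 (rule 41): 0000000000100

Answer: 0000000000100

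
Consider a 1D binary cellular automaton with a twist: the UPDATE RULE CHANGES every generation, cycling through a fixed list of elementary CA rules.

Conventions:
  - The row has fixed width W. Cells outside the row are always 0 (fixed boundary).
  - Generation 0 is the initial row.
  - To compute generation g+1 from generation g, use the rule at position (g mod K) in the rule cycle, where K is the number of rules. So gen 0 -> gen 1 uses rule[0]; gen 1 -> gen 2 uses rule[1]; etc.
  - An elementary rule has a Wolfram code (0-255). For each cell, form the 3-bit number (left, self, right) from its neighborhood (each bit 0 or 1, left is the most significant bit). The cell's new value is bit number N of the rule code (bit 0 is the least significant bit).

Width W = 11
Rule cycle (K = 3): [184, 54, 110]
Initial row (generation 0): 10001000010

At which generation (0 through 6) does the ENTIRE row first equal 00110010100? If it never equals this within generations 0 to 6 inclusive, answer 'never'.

Gen 0: 10001000010
Gen 1 (rule 184): 01000100001
Gen 2 (rule 54): 11101110011
Gen 3 (rule 110): 10111010111
Gen 4 (rule 184): 01110101110
Gen 5 (rule 54): 10001110001
Gen 6 (rule 110): 10011010011

Answer: never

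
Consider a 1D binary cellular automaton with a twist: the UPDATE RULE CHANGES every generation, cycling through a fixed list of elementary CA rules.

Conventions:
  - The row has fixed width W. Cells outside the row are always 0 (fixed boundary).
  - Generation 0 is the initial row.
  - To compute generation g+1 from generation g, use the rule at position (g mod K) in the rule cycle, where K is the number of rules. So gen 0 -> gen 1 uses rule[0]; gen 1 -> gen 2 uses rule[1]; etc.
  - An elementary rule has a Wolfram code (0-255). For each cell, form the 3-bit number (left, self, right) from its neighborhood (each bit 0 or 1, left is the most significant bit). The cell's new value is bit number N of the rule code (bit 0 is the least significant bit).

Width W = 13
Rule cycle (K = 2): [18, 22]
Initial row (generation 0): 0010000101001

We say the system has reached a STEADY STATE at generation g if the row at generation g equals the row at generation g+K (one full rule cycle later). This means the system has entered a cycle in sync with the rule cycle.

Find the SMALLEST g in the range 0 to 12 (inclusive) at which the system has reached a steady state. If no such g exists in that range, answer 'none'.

Gen 0: 0010000101001
Gen 1 (rule 18): 0101001000110
Gen 2 (rule 22): 1101111101001
Gen 3 (rule 18): 0000000000110
Gen 4 (rule 22): 0000000001001
Gen 5 (rule 18): 0000000010110
Gen 6 (rule 22): 0000000110001
Gen 7 (rule 18): 0000001001010
Gen 8 (rule 22): 0000011111011
Gen 9 (rule 18): 0000100000000
Gen 10 (rule 22): 0001110000000
Gen 11 (rule 18): 0010001000000
Gen 12 (rule 22): 0111011100000
Gen 13 (rule 18): 1000000010000
Gen 14 (rule 22): 1100000111000

Answer: none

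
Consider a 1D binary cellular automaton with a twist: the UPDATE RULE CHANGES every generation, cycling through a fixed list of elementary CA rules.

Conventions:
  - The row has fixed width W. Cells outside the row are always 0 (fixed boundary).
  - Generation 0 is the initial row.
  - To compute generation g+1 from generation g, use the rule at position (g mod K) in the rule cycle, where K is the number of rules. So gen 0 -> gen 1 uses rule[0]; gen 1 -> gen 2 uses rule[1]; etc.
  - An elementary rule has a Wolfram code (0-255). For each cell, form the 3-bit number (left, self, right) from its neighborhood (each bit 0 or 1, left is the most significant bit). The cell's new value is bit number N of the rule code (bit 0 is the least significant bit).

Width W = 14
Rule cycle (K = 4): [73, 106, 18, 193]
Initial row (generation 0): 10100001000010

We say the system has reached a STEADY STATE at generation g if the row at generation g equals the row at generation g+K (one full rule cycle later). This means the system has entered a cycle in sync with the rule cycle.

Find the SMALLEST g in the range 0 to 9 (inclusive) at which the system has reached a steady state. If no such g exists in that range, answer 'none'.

Gen 0: 10100001000010
Gen 1 (rule 73): 00001100011000
Gen 2 (rule 106): 00011100111000
Gen 3 (rule 18): 00100011000100
Gen 4 (rule 193): 10001001010001
Gen 5 (rule 73): 00100000000100
Gen 6 (rule 106): 01000000001000
Gen 7 (rule 18): 10100000010100
Gen 8 (rule 193): 00001111000001
Gen 9 (rule 73): 11101001011100
Gen 10 (rule 106): 10110010110100
Gen 11 (rule 18): 00001100000010
Gen 12 (rule 193): 11100101111000
Gen 13 (rule 73): 10100001001011

Answer: none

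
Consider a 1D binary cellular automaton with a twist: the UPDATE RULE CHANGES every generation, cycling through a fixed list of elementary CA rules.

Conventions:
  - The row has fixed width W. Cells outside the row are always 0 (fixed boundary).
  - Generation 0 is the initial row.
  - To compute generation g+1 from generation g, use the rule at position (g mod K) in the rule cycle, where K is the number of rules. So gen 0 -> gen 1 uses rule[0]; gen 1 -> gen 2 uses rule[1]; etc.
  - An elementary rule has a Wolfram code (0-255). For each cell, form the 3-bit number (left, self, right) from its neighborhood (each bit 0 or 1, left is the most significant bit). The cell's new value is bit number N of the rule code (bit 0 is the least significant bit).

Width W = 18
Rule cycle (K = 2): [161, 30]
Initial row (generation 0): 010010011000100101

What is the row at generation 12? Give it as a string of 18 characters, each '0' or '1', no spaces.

Gen 0: 010010011000100101
Gen 1 (rule 161): 000000000010000010
Gen 2 (rule 30): 000000000111000111
Gen 3 (rule 161): 111111110010010010
Gen 4 (rule 30): 100000001111111111
Gen 5 (rule 161): 001111100111111110
Gen 6 (rule 30): 011000011100000001
Gen 7 (rule 161): 000011001001111100
Gen 8 (rule 30): 000110111111000010
Gen 9 (rule 161): 110001011110011000
Gen 10 (rule 30): 101011010001110100
Gen 11 (rule 161): 010100100100101001
Gen 12 (rule 30): 110111111111101111

Answer: 110111111111101111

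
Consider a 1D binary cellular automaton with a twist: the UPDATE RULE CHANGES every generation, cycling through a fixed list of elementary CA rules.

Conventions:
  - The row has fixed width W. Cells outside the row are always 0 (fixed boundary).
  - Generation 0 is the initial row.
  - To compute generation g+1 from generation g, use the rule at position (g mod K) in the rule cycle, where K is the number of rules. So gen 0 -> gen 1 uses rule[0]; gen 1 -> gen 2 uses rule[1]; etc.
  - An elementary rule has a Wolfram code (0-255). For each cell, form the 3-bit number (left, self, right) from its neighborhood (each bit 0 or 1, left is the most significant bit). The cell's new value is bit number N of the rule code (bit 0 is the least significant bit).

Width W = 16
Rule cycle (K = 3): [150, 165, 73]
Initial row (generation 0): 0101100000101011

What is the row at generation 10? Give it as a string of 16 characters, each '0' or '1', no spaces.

Gen 0: 0101100000101011
Gen 1 (rule 150): 1100010001101000
Gen 2 (rule 165): 0001010100011011
Gen 3 (rule 73): 1100000001011011
Gen 4 (rule 150): 0010000011000000
Gen 5 (rule 165): 1010111000011111
Gen 6 (rule 73): 0000101011010001
Gen 7 (rule 150): 0001101000011011
Gen 8 (rule 165): 1100011011000100
Gen 9 (rule 73): 1101011011010001
Gen 10 (rule 150): 0001000000011011

Answer: 0001000000011011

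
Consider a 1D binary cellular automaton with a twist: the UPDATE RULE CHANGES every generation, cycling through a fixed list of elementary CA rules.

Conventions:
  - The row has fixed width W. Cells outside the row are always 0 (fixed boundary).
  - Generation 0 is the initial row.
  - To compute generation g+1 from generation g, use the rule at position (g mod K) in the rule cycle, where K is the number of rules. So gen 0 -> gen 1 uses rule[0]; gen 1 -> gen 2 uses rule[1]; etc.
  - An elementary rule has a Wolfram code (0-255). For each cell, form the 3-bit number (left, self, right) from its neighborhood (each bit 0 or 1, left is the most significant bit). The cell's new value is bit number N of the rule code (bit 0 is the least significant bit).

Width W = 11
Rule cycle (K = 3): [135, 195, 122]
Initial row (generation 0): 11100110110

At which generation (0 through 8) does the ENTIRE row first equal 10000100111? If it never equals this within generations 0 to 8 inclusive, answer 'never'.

Answer: 4

Derivation:
Gen 0: 11100110110
Gen 1 (rule 135): 01001000000
Gen 2 (rule 195): 10010011111
Gen 3 (rule 122): 01101110001
Gen 4 (rule 135): 10000100111
Gen 5 (rule 195): 00111001011
Gen 6 (rule 122): 01101110111
Gen 7 (rule 135): 10000100010
Gen 8 (rule 195): 00111001100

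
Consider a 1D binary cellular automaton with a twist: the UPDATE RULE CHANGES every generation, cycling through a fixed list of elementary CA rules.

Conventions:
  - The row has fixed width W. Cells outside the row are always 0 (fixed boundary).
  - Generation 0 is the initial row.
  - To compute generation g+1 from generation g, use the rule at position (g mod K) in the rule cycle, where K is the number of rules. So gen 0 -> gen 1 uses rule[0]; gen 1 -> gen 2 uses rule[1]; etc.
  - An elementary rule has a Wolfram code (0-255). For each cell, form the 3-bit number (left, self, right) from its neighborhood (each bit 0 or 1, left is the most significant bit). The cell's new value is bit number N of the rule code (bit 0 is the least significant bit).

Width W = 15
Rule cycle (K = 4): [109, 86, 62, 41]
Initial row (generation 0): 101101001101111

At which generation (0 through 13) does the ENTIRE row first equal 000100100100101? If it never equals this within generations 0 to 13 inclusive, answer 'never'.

Answer: never

Derivation:
Gen 0: 101101001101111
Gen 1 (rule 109): 111111001111001
Gen 2 (rule 86): 000001110001111
Gen 3 (rule 62): 000011001011000
Gen 4 (rule 41): 111010000110011
Gen 5 (rule 109): 101110110110011
Gen 6 (rule 86): 100010010011101
Gen 7 (rule 62): 110111111110011
Gen 8 (rule 41): 101100000000010
Gen 9 (rule 109): 111101111111010
Gen 10 (rule 86): 000100000001011
Gen 11 (rule 62): 001110000011110
Gen 12 (rule 41): 101000111010000
Gen 13 (rule 109): 111010101110111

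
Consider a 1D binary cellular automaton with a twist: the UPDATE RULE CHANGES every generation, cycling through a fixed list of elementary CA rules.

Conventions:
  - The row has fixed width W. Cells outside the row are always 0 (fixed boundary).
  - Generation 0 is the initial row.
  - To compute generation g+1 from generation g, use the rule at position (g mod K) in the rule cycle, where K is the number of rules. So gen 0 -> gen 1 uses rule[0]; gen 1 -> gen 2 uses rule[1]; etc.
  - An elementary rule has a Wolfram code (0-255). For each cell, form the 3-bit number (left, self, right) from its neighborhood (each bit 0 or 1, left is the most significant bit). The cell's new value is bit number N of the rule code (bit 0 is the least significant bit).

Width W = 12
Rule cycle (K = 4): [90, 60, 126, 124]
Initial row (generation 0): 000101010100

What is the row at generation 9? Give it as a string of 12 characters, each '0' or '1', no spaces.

Gen 0: 000101010100
Gen 1 (rule 90): 001000000010
Gen 2 (rule 60): 001100000011
Gen 3 (rule 126): 011110000111
Gen 4 (rule 124): 010011000101
Gen 5 (rule 90): 101111101000
Gen 6 (rule 60): 111000011100
Gen 7 (rule 126): 101100110110
Gen 8 (rule 124): 111110111111
Gen 9 (rule 90): 100010100001

Answer: 100010100001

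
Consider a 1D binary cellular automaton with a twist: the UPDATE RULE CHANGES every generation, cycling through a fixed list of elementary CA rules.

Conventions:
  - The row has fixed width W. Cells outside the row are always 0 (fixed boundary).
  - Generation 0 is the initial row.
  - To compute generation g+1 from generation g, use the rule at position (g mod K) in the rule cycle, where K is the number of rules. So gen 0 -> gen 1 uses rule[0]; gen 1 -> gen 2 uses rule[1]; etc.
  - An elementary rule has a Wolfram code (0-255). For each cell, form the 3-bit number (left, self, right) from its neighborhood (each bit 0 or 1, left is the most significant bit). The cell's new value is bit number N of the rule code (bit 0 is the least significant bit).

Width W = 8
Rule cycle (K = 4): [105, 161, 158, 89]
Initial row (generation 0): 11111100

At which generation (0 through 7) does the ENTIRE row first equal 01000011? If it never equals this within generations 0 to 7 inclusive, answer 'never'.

Gen 0: 11111100
Gen 1 (rule 105): 10000101
Gen 2 (rule 161): 00110010
Gen 3 (rule 158): 01101111
Gen 4 (rule 89): 01101001
Gen 5 (rule 105): 01110000
Gen 6 (rule 161): 00100111
Gen 7 (rule 158): 01111110

Answer: never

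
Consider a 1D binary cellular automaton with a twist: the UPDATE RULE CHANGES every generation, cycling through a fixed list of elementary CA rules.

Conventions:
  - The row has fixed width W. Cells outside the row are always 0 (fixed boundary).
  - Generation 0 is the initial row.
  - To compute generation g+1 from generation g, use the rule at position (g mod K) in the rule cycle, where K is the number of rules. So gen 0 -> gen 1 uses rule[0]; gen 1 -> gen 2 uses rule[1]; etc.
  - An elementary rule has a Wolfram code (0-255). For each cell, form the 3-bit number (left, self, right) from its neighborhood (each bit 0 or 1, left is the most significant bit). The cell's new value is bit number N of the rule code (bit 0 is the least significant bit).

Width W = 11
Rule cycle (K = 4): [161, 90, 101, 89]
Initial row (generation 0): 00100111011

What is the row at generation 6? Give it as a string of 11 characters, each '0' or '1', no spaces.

Answer: 10000000110

Derivation:
Gen 0: 00100111011
Gen 1 (rule 161): 10000010100
Gen 2 (rule 90): 01000100010
Gen 3 (rule 101): 01010101010
Gen 4 (rule 89): 00000000001
Gen 5 (rule 161): 11111111100
Gen 6 (rule 90): 10000000110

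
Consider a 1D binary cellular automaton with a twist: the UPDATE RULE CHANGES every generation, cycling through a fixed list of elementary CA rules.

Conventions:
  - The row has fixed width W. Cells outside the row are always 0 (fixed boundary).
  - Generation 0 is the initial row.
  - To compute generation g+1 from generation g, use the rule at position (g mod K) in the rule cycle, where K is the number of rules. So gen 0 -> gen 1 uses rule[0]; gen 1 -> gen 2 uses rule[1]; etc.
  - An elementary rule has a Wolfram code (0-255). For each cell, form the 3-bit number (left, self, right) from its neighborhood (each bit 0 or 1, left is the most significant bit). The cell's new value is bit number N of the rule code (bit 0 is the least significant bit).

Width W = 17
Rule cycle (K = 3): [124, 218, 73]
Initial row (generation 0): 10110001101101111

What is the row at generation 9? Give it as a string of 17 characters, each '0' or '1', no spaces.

Answer: 10000101110100001

Derivation:
Gen 0: 10110001101101111
Gen 1 (rule 124): 11111001111111001
Gen 2 (rule 218): 11111111111111110
Gen 3 (rule 73): 10000000000000010
Gen 4 (rule 124): 11000000000000011
Gen 5 (rule 218): 11100000000000111
Gen 6 (rule 73): 10101111111110101
Gen 7 (rule 124): 11111000000011111
Gen 8 (rule 218): 11111100000111111
Gen 9 (rule 73): 10000101110100001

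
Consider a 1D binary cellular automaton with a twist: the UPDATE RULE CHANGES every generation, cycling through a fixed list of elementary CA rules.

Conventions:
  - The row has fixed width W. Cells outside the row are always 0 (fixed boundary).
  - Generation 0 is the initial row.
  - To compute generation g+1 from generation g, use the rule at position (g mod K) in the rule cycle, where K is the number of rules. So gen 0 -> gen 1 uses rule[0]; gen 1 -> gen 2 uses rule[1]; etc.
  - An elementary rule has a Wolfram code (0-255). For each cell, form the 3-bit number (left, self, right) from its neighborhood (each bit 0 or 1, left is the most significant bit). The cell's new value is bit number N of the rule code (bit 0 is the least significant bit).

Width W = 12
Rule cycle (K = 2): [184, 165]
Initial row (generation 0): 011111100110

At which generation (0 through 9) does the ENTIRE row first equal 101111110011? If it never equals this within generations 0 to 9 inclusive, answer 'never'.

Gen 0: 011111100110
Gen 1 (rule 184): 011111010101
Gen 2 (rule 165): 001110111111
Gen 3 (rule 184): 001101111110
Gen 4 (rule 165): 100010111100
Gen 5 (rule 184): 010001111010
Gen 6 (rule 165): 010100110110
Gen 7 (rule 184): 001010101101
Gen 8 (rule 165): 101111110011
Gen 9 (rule 184): 011111101010

Answer: 8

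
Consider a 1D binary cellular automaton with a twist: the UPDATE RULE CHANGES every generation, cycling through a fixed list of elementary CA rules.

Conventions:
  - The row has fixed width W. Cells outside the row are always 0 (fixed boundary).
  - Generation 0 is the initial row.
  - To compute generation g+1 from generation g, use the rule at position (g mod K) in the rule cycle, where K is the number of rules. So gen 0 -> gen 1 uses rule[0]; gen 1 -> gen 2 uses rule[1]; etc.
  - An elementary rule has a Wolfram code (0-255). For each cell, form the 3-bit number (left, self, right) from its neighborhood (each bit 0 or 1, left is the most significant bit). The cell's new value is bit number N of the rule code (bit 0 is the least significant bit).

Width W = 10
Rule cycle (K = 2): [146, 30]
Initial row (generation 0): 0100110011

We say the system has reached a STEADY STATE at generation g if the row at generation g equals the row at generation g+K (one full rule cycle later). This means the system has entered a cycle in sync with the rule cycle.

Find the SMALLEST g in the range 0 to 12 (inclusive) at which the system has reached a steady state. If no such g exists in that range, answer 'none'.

Gen 0: 0100110011
Gen 1 (rule 146): 1011001100
Gen 2 (rule 30): 1010111010
Gen 3 (rule 146): 0000010001
Gen 4 (rule 30): 0000111011
Gen 5 (rule 146): 0001010000
Gen 6 (rule 30): 0011011000
Gen 7 (rule 146): 0100000100
Gen 8 (rule 30): 1110001110
Gen 9 (rule 146): 0101010101
Gen 10 (rule 30): 1101010101
Gen 11 (rule 146): 0000000000
Gen 12 (rule 30): 0000000000
Gen 13 (rule 146): 0000000000
Gen 14 (rule 30): 0000000000

Answer: 11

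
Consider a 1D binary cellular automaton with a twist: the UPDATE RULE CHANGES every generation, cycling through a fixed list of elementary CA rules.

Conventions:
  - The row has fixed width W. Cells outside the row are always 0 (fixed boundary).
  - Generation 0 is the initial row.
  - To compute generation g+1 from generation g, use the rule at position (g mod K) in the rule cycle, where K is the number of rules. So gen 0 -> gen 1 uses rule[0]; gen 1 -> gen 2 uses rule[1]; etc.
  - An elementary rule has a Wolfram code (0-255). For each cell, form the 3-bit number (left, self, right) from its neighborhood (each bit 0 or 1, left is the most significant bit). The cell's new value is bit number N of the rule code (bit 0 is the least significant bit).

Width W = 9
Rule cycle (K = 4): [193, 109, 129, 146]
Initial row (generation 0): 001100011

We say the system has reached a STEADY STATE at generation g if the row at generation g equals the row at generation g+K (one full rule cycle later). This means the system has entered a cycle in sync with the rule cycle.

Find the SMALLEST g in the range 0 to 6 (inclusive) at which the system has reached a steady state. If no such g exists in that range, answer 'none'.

Gen 0: 001100011
Gen 1 (rule 193): 100101001
Gen 2 (rule 109): 100111001
Gen 3 (rule 129): 000010000
Gen 4 (rule 146): 000101000
Gen 5 (rule 193): 110000011
Gen 6 (rule 109): 110111011
Gen 7 (rule 129): 000010000
Gen 8 (rule 146): 000101000
Gen 9 (rule 193): 110000011
Gen 10 (rule 109): 110111011

Answer: 3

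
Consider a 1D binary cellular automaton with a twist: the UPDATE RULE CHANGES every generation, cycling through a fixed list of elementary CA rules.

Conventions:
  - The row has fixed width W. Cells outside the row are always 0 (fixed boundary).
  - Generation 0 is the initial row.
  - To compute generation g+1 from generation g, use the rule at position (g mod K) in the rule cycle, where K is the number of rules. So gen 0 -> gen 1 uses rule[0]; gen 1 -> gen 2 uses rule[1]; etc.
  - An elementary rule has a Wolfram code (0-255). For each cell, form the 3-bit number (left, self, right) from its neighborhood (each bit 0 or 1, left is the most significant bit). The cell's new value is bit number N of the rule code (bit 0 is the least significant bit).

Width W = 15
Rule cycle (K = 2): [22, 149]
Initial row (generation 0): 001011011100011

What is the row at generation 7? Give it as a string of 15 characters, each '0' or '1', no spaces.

Answer: 000000000000000

Derivation:
Gen 0: 001011011100011
Gen 1 (rule 22): 011000000010100
Gen 2 (rule 149): 000111111010111
Gen 3 (rule 22): 001000000010000
Gen 4 (rule 149): 101111111011111
Gen 5 (rule 22): 100000000000000
Gen 6 (rule 149): 111111111111111
Gen 7 (rule 22): 000000000000000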